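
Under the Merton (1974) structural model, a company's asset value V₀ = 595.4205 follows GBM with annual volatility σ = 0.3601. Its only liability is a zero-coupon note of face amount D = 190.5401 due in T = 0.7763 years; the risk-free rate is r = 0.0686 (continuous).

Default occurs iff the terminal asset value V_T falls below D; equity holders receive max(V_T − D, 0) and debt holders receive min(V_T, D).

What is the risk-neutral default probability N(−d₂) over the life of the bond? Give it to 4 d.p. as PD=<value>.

PD=0.0002

d₁ = [ln(V₀/D) + (r + σ²/2)T] / (σ√T)
   = [ln(595.4205/190.5401) + (0.0686 + 0.5·0.3601²)·0.7763] / (0.3601·√0.7763)
   = [1.139405 + 0.103586] / 0.317277 = 3.917692
d₂ = d₁ − σ√T = 3.917692 − 0.317277 = 3.600415
risk-neutral PD = N(−d₂) = N(-3.600415) = 0.000159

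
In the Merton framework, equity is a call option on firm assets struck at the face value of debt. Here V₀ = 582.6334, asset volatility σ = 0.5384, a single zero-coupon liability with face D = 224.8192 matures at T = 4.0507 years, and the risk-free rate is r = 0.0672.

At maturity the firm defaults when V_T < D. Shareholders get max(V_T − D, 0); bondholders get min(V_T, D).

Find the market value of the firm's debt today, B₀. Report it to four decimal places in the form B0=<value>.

d₁ = [ln(V₀/D) + (r + σ²/2)T] / (σ√T)
   = [ln(582.6334/224.8192) + (0.0672 + 0.5·0.5384²)·4.0507] / (0.5384·√4.0507)
   = [0.952262 + 0.859304] / 1.083603 = 1.671799
d₂ = d₁ − σ√T = 1.671799 − 1.083603 = 0.588196
N(d₁) = 0.952718,  N(d₂) = 0.721800,  e^(−rT) = 0.761697
E₀ = V₀·N(d₁) − D·e^(−rT)·N(d₂)
   = 582.6334·0.952718 − 224.8192·0.761697·0.721800 = 431.481462
B₀ = V₀ − E₀ = 582.6334 − 431.481462 = 151.151938

B0=151.1519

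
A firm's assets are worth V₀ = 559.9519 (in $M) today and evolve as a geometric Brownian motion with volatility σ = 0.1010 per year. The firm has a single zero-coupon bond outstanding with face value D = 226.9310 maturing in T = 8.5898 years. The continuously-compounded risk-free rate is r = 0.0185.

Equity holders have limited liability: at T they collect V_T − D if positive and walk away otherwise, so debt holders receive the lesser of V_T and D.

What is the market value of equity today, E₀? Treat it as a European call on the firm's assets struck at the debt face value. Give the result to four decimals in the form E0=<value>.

d₁ = [ln(V₀/D) + (r + σ²/2)T] / (σ√T)
   = [ln(559.9519/226.9310) + (0.0185 + 0.5·0.1010²)·8.5898] / (0.1010·√8.5898)
   = [0.903205 + 0.202724] / 0.296014 = 3.736062
d₂ = d₁ − σ√T = 3.736062 − 0.296014 = 3.440048
N(d₁) = 0.999907,  N(d₂) = 0.999709,  e^(−rT) = 0.853072
E₀ = V₀·N(d₁) − D·e^(−rT)·N(d₂)
   = 559.9519·0.999907 − 226.9310·0.853072·0.999709 = 366.367375

E0=366.3674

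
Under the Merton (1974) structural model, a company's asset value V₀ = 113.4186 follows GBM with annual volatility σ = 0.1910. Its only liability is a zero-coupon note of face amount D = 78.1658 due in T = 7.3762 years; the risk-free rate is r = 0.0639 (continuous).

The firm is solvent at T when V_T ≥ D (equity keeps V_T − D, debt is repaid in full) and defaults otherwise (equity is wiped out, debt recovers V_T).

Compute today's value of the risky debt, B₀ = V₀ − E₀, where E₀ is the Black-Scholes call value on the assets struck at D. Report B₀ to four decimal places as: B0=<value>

B0=47.9663

d₁ = [ln(V₀/D) + (r + σ²/2)T] / (σ√T)
   = [ln(113.4186/78.1658) + (0.0639 + 0.5·0.1910²)·7.3762] / (0.1910·√7.3762)
   = [0.372253 + 0.605885] / 0.518740 = 1.885604
d₂ = d₁ − σ√T = 1.885604 − 0.518740 = 1.366864
N(d₁) = 0.970326,  N(d₂) = 0.914166,  e^(−rT) = 0.624166
E₀ = V₀·N(d₁) − D·e^(−rT)·N(d₂)
   = 113.4186·0.970326 − 78.1658·0.624166·0.914166 = 65.452279
B₀ = V₀ − E₀ = 113.4186 − 65.452279 = 47.966321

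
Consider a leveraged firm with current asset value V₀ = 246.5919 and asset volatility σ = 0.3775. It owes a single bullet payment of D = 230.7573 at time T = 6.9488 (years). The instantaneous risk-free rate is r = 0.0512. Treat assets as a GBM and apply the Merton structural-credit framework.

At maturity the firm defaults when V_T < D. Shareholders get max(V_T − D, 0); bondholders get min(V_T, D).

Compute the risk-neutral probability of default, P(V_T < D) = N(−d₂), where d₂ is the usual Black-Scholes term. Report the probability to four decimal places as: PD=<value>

d₁ = [ln(V₀/D) + (r + σ²/2)T] / (σ√T)
   = [ln(246.5919/230.7573) + (0.0512 + 0.5·0.3775²)·6.9488] / (0.3775·√6.9488)
   = [0.066368 + 0.850902] / 0.995112 = 0.921776
d₂ = d₁ − σ√T = 0.921776 − 0.995112 = -0.073335
risk-neutral PD = N(−d₂) = N(0.073335) = 0.529230

PD=0.5292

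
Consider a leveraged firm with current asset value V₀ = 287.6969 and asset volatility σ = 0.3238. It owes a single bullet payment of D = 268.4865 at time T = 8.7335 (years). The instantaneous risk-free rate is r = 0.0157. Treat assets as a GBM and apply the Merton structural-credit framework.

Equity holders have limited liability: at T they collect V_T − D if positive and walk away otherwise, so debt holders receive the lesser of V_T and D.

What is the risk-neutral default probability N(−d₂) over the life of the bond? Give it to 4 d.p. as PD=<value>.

PD=0.6037

d₁ = [ln(V₀/D) + (r + σ²/2)T] / (σ√T)
   = [ln(287.6969/268.4865) + (0.0157 + 0.5·0.3238²)·8.7335] / (0.3238·√8.7335)
   = [0.069107 + 0.594954] / 0.956910 = 0.693964
d₂ = d₁ − σ√T = 0.693964 − 0.956910 = -0.262946
risk-neutral PD = N(−d₂) = N(0.262946) = 0.603704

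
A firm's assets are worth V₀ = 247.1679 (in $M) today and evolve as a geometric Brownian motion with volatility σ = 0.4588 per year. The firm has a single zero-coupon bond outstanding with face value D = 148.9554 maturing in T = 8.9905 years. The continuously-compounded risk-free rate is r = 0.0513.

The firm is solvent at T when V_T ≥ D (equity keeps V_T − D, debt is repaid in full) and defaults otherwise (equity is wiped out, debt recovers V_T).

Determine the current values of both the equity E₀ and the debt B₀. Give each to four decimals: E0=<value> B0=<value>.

E0=179.3385 B0=67.8294

d₁ = [ln(V₀/D) + (r + σ²/2)T] / (σ√T)
   = [ln(247.1679/148.9554) + (0.0513 + 0.5·0.4588²)·8.9905] / (0.4588·√8.9905)
   = [0.506421 + 1.407451] / 1.375673 = 1.391226
d₂ = d₁ − σ√T = 1.391226 − 1.375673 = 0.015552
N(d₁) = 0.917922,  N(d₂) = 0.506204,  e^(−rT) = 0.630519
E₀ = V₀·N(d₁) − D·e^(−rT)·N(d₂)
   = 247.1679·0.917922 − 148.9554·0.630519·0.506204 = 179.338460
B₀ = V₀ − E₀ = 247.1679 − 179.338460 = 67.829440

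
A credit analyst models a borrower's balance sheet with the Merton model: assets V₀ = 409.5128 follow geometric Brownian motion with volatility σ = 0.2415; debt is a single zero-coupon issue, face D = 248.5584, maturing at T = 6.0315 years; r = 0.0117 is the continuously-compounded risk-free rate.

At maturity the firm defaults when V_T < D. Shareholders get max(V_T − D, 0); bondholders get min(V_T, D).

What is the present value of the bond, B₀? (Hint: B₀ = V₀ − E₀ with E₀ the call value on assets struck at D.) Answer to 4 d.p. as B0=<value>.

B0=215.6782

d₁ = [ln(V₀/D) + (r + σ²/2)T] / (σ√T)
   = [ln(409.5128/248.5584) + (0.0117 + 0.5·0.2415²)·6.0315] / (0.2415·√6.0315)
   = [0.499290 + 0.246454] / 0.593103 = 1.257361
d₂ = d₁ − σ√T = 1.257361 − 0.593103 = 0.664259
N(d₁) = 0.895689,  N(d₂) = 0.746738,  e^(−rT) = 0.931864
E₀ = V₀·N(d₁) − D·e^(−rT)·N(d₂)
   = 409.5128·0.895689 − 248.5584·0.931864·0.746738 = 193.834634
B₀ = V₀ − E₀ = 409.5128 − 193.834634 = 215.678166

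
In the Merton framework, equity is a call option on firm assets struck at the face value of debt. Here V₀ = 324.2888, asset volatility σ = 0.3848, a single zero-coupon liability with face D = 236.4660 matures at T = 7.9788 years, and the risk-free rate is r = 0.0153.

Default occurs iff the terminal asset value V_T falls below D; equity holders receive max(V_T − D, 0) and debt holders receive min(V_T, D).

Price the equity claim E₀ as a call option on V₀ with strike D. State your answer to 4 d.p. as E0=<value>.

E0=175.5698

d₁ = [ln(V₀/D) + (r + σ²/2)T] / (σ√T)
   = [ln(324.2888/236.4660) + (0.0153 + 0.5·0.3848²)·7.9788] / (0.3848·√7.9788)
   = [0.315830 + 0.712790] / 1.086936 = 0.946349
d₂ = d₁ − σ√T = 0.946349 − 1.086936 = -0.140587
N(d₁) = 0.828015,  N(d₂) = 0.444098,  e^(−rT) = 0.885081
E₀ = V₀·N(d₁) − D·e^(−rT)·N(d₂)
   = 324.2888·0.828015 − 236.4660·0.885081·0.444098 = 175.569835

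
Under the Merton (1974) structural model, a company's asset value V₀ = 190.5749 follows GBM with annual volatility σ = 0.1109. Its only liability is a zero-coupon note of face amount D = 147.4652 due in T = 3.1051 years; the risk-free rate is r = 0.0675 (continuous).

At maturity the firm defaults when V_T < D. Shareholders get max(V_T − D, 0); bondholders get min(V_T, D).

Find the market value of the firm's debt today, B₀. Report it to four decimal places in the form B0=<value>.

B0=119.4978

d₁ = [ln(V₀/D) + (r + σ²/2)T] / (σ√T)
   = [ln(190.5749/147.4652) + (0.0675 + 0.5·0.1109²)·3.1051] / (0.1109·√3.1051)
   = [0.256453 + 0.228689] / 0.195420 = 2.482558
d₂ = d₁ − σ√T = 2.482558 − 0.195420 = 2.287138
N(d₁) = 0.993478,  N(d₂) = 0.988906,  e^(−rT) = 0.810913
E₀ = V₀·N(d₁) − D·e^(−rT)·N(d₂)
   = 190.5749·0.993478 − 147.4652·0.810913·0.988906 = 71.077089
B₀ = V₀ − E₀ = 190.5749 − 71.077089 = 119.497811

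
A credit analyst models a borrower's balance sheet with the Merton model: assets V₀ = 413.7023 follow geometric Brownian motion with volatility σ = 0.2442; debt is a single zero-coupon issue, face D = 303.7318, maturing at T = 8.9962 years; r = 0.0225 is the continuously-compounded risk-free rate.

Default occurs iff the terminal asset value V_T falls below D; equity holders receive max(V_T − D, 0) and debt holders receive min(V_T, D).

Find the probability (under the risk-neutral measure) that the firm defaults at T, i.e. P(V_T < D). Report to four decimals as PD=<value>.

d₁ = [ln(V₀/D) + (r + σ²/2)T] / (σ√T)
   = [ln(413.7023/303.7318) + (0.0225 + 0.5·0.2442²)·8.9962] / (0.2442·√8.9962)
   = [0.309002 + 0.470653] / 0.732445 = 1.064454
d₂ = d₁ − σ√T = 1.064454 − 0.732445 = 0.332008
risk-neutral PD = N(−d₂) = N(-0.332008) = 0.369941

PD=0.3699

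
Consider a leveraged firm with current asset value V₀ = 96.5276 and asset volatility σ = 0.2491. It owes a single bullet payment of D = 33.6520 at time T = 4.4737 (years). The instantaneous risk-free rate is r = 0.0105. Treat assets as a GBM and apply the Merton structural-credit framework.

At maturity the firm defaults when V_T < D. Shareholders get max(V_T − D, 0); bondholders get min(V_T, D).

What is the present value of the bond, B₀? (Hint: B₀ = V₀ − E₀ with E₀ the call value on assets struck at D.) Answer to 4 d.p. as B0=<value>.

d₁ = [ln(V₀/D) + (r + σ²/2)T] / (σ√T)
   = [ln(96.5276/33.6520) + (0.0105 + 0.5·0.2491²)·4.4737] / (0.2491·√4.4737)
   = [1.053756 + 0.185772] / 0.526874 = 2.352607
d₂ = d₁ − σ√T = 2.352607 − 0.526874 = 1.825733
N(d₁) = 0.990679,  N(d₂) = 0.966055,  e^(−rT) = 0.954112
E₀ = V₀·N(d₁) − D·e^(−rT)·N(d₂)
   = 96.5276·0.990679 − 33.6520·0.954112·0.966055 = 64.609970
B₀ = V₀ − E₀ = 96.5276 − 64.609970 = 31.917630

B0=31.9176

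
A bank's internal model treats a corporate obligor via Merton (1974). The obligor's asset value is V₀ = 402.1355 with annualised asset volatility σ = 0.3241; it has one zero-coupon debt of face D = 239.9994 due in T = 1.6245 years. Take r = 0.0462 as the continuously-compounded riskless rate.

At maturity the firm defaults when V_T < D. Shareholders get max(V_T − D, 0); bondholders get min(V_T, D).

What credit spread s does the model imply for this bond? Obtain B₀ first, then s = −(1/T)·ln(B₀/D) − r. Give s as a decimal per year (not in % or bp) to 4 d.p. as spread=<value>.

spread=0.0116

d₁ = [ln(V₀/D) + (r + σ²/2)T] / (σ√T)
   = [ln(402.1355/239.9994) + (0.0462 + 0.5·0.3241²)·1.6245] / (0.3241·√1.6245)
   = [0.516153 + 0.160371] / 0.413084 = 1.637738
d₂ = d₁ − σ√T = 1.637738 − 0.413084 = 1.224653
N(d₁) = 0.949262,  N(d₂) = 0.889647,  e^(−rT) = 0.927695
E₀ = V₀·N(d₁) − D·e^(−rT)·N(d₂)
   = 402.1355·0.949262 − 239.9994·0.927695·0.889647 = 183.655219
B₀ = V₀ − E₀ = 402.1355 − 183.655219 = 218.480281
spread = −(1/T)·ln(B₀/D) − r = −(1/1.6245)·ln(218.480281/239.9994) − 0.0462 = 0.01162743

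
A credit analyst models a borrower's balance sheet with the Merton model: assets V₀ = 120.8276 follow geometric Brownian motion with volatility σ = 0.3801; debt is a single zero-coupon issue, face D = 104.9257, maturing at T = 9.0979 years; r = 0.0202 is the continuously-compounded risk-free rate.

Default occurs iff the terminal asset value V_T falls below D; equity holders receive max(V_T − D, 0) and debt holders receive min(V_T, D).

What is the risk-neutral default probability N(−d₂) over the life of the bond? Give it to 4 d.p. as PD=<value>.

PD=0.6140

d₁ = [ln(V₀/D) + (r + σ²/2)T] / (σ√T)
   = [ln(120.8276/104.9257) + (0.0202 + 0.5·0.3801²)·9.0979] / (0.3801·√9.0979)
   = [0.141112 + 0.840992] / 1.146485 = 0.856622
d₂ = d₁ − σ√T = 0.856622 − 1.146485 = -0.289864
risk-neutral PD = N(−d₂) = N(0.289864) = 0.614040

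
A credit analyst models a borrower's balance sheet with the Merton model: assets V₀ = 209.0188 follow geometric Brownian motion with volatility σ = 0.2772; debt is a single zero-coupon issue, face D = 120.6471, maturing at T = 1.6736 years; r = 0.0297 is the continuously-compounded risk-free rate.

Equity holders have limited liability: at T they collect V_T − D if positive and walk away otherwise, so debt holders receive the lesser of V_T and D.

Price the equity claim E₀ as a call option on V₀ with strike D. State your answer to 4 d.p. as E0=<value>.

d₁ = [ln(V₀/D) + (r + σ²/2)T] / (σ√T)
   = [ln(209.0188/120.6471) + (0.0297 + 0.5·0.2772²)·1.6736] / (0.2772·√1.6736)
   = [0.549554 + 0.114005] / 0.358607 = 1.850381
d₂ = d₁ − σ√T = 1.850381 − 0.358607 = 1.491774
N(d₁) = 0.967871,  N(d₂) = 0.932121,  e^(−rT) = 0.951509
E₀ = V₀·N(d₁) − D·e^(−rT)·N(d₂)
   = 209.0188·0.967871 − 120.6471·0.951509·0.932121 = 95.298661

E0=95.2987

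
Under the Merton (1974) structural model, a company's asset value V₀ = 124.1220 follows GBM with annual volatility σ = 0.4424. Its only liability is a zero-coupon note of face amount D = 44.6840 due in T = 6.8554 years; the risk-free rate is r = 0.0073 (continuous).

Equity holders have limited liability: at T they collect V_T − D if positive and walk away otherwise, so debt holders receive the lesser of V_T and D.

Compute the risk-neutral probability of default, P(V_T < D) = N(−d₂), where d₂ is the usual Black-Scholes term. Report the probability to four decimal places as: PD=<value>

d₁ = [ln(V₀/D) + (r + σ²/2)T] / (σ√T)
   = [ln(124.1220/44.6840) + (0.0073 + 0.5·0.4424²)·6.8554] / (0.4424·√6.8554)
   = [1.021649 + 0.720906] / 1.158328 = 1.504372
d₂ = d₁ − σ√T = 1.504372 − 1.158328 = 0.346044
risk-neutral PD = N(−d₂) = N(-0.346044) = 0.364655

PD=0.3647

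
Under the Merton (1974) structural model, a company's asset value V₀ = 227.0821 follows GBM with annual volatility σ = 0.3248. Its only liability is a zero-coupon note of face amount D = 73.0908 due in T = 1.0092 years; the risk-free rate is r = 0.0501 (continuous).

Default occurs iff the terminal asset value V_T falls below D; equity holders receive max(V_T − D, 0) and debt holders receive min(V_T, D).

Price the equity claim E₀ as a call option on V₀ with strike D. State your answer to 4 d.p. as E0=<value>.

d₁ = [ln(V₀/D) + (r + σ²/2)T] / (σ√T)
   = [ln(227.0821/73.0908) + (0.0501 + 0.5·0.3248²)·1.0092] / (0.3248·√1.0092)
   = [1.133609 + 0.103794] / 0.326291 = 3.792333
d₂ = d₁ − σ√T = 3.792333 − 0.326291 = 3.466042
N(d₁) = 0.999925,  N(d₂) = 0.999736,  e^(−rT) = 0.950696
E₀ = V₀·N(d₁) − D·e^(−rT)·N(d₂)
   = 227.0821·0.999925 − 73.0908·0.950696·0.999736 = 157.596374

E0=157.5964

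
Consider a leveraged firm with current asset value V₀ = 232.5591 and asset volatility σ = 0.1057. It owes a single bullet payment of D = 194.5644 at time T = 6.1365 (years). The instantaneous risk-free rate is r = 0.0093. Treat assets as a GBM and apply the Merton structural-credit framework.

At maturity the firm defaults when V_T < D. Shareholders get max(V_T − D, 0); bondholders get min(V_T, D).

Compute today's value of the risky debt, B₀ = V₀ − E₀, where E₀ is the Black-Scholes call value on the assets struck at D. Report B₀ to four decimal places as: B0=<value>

d₁ = [ln(V₀/D) + (r + σ²/2)T] / (σ√T)
   = [ln(232.5591/194.5644) + (0.0093 + 0.5·0.1057²)·6.1365] / (0.1057·√6.1365)
   = [0.178381 + 0.091349] / 0.261840 = 1.030137
d₂ = d₁ − σ√T = 1.030137 − 0.261840 = 0.768297
N(d₁) = 0.848527,  N(d₂) = 0.778845,  e^(−rT) = 0.944528
E₀ = V₀·N(d₁) − D·e^(−rT)·N(d₂)
   = 232.5591·0.848527 − 194.5644·0.944528·0.778845 = 54.203156
B₀ = V₀ − E₀ = 232.5591 − 54.203156 = 178.355944

B0=178.3559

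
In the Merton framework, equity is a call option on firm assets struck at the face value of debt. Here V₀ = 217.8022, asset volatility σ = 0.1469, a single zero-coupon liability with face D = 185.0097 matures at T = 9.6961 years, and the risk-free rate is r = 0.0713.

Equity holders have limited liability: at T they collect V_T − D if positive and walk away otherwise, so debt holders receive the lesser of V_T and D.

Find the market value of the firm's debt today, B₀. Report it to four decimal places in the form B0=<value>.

d₁ = [ln(V₀/D) + (r + σ²/2)T] / (σ√T)
   = [ln(217.8022/185.0097) + (0.0713 + 0.5·0.1469²)·9.6961] / (0.1469·√9.6961)
   = [0.163179 + 0.795951] / 0.457425 = 2.096801
d₂ = d₁ − σ√T = 2.096801 − 0.457425 = 1.639375
N(d₁) = 0.981994,  N(d₂) = 0.949432,  e^(−rT) = 0.500908
E₀ = V₀·N(d₁) − D·e^(−rT)·N(d₂)
   = 217.8022·0.981994 − 185.0097·0.500908·0.949432 = 125.893861
B₀ = V₀ − E₀ = 217.8022 − 125.893861 = 91.908339

B0=91.9083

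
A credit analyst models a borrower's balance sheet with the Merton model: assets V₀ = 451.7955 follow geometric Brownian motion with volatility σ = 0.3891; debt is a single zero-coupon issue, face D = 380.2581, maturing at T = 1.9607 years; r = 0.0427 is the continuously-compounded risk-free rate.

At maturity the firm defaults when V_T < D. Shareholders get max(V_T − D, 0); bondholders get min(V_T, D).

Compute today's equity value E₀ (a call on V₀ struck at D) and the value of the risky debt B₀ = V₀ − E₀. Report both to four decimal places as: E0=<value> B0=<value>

E0=146.1249 B0=305.6706

d₁ = [ln(V₀/D) + (r + σ²/2)T] / (σ√T)
   = [ln(451.7955/380.2581) + (0.0427 + 0.5·0.3891²)·1.9607] / (0.3891·√1.9607)
   = [0.172379 + 0.232146] / 0.544837 = 0.742470
d₂ = d₁ − σ√T = 0.742470 − 0.544837 = 0.197632
N(d₁) = 0.771099,  N(d₂) = 0.578334,  e^(−rT) = 0.919687
E₀ = V₀·N(d₁) − D·e^(−rT)·N(d₂)
   = 451.7955·0.771099 − 380.2581·0.919687·0.578334 = 146.124934
B₀ = V₀ − E₀ = 451.7955 − 146.124934 = 305.670566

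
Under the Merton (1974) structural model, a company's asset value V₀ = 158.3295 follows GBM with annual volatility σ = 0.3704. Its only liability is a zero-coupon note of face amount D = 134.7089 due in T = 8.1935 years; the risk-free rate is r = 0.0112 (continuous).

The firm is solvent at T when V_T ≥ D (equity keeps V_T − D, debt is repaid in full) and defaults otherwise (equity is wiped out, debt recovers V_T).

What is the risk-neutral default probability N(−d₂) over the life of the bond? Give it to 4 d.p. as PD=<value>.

PD=0.6145

d₁ = [ln(V₀/D) + (r + σ²/2)T] / (σ√T)
   = [ln(158.3295/134.7089) + (0.0112 + 0.5·0.3704²)·8.1935] / (0.3704·√8.1935)
   = [0.161562 + 0.653826] / 1.060244 = 0.769057
d₂ = d₁ − σ√T = 0.769057 − 1.060244 = -0.291187
risk-neutral PD = N(−d₂) = N(0.291187) = 0.614546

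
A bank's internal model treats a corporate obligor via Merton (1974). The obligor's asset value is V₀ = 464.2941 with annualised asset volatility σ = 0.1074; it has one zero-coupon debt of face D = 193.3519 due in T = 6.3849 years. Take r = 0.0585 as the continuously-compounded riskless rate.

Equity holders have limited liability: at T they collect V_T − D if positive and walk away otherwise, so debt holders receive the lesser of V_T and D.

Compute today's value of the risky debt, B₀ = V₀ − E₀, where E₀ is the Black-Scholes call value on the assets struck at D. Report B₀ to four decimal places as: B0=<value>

B0=133.0859

d₁ = [ln(V₀/D) + (r + σ²/2)T] / (σ√T)
   = [ln(464.2941/193.3519) + (0.0585 + 0.5·0.1074²)·6.3849] / (0.1074·√6.3849)
   = [0.876006 + 0.410341] / 0.271382 = 4.739984
d₂ = d₁ − σ√T = 4.739984 − 0.271382 = 4.468602
N(d₁) = 0.999999,  N(d₂) = 0.999996,  e^(−rT) = 0.688310
E₀ = V₀·N(d₁) − D·e^(−rT)·N(d₂)
   = 464.2941·0.999999 − 193.3519·0.688310·0.999996 = 331.208173
B₀ = V₀ − E₀ = 464.2941 − 331.208173 = 133.085927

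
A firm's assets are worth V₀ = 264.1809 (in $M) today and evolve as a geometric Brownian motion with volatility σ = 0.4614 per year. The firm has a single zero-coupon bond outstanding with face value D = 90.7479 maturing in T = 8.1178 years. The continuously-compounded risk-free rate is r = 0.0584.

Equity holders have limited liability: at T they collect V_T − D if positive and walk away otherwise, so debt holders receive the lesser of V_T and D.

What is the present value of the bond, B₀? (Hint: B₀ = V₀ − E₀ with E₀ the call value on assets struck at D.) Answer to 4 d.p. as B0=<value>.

B0=48.2464

d₁ = [ln(V₀/D) + (r + σ²/2)T] / (σ√T)
   = [ln(264.1809/90.7479) + (0.0584 + 0.5·0.4614²)·8.1178] / (0.4614·√8.1178)
   = [1.068549 + 1.338179] / 1.314609 = 1.830755
d₂ = d₁ − σ√T = 1.830755 − 1.314609 = 0.516145
N(d₁) = 0.966431,  N(d₂) = 0.697123,  e^(−rT) = 0.622458
E₀ = V₀·N(d₁) − D·e^(−rT)·N(d₂)
   = 264.1809·0.966431 − 90.7479·0.622458·0.697123 = 215.934492
B₀ = V₀ − E₀ = 264.1809 − 215.934492 = 48.246408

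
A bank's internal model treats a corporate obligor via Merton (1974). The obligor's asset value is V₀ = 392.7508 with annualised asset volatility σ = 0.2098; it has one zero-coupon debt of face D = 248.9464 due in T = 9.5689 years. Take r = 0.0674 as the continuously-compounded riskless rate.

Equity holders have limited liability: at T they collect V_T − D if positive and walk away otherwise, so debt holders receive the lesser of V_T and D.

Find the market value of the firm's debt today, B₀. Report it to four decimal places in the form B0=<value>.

B0=128.0127

d₁ = [ln(V₀/D) + (r + σ²/2)T] / (σ√T)
   = [ln(392.7508/248.9464) + (0.0674 + 0.5·0.2098²)·9.5689] / (0.2098·√9.5689)
   = [0.455938 + 0.855536] / 0.648988 = 2.020800
d₂ = d₁ − σ√T = 2.020800 − 0.648988 = 1.371812
N(d₁) = 0.978350,  N(d₂) = 0.914939,  e^(−rT) = 0.524692
E₀ = V₀·N(d₁) − D·e^(−rT)·N(d₂)
   = 392.7508·0.978350 − 248.9464·0.524692·0.914939 = 264.738145
B₀ = V₀ − E₀ = 392.7508 − 264.738145 = 128.012655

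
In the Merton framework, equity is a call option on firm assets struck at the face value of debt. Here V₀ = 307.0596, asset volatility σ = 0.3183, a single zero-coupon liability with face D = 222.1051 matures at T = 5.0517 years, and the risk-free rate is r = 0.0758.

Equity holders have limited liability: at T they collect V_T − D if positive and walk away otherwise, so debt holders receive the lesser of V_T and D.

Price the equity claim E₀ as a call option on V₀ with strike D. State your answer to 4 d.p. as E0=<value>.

d₁ = [ln(V₀/D) + (r + σ²/2)T] / (σ√T)
   = [ln(307.0596/222.1051) + (0.0758 + 0.5·0.3183²)·5.0517] / (0.3183·√5.0517)
   = [0.323891 + 0.638825] / 0.715411 = 1.345683
d₂ = d₁ − σ√T = 1.345683 − 0.715411 = 0.630273
N(d₁) = 0.910798,  N(d₂) = 0.735742,  e^(−rT) = 0.681868
E₀ = V₀·N(d₁) − D·e^(−rT)·N(d₂)
   = 307.0596·0.910798 − 222.1051·0.681868·0.735742 = 168.243699

E0=168.2437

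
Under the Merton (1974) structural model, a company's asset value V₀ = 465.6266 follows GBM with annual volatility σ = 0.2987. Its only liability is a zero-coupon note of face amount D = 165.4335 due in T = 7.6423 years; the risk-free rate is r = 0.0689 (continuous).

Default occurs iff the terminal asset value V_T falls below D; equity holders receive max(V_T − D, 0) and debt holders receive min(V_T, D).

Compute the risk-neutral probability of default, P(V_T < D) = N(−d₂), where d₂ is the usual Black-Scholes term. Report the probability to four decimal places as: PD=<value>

d₁ = [ln(V₀/D) + (r + σ²/2)T] / (σ√T)
   = [ln(465.6266/165.4335) + (0.0689 + 0.5·0.2987²)·7.6423] / (0.2987·√7.6423)
   = [1.034815 + 0.867484] / 0.825747 = 2.303729
d₂ = d₁ − σ√T = 2.303729 − 0.825747 = 1.477982
risk-neutral PD = N(−d₂) = N(-1.477982) = 0.069706

PD=0.0697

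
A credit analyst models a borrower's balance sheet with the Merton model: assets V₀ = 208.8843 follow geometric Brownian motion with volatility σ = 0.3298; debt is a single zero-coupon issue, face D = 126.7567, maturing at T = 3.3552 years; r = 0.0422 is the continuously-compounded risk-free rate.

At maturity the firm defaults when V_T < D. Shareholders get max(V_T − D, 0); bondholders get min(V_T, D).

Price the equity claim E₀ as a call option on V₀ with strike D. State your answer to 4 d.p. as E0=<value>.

d₁ = [ln(V₀/D) + (r + σ²/2)T] / (σ√T)
   = [ln(208.8843/126.7567) + (0.0422 + 0.5·0.3298²)·3.3552] / (0.3298·√3.3552)
   = [0.499511 + 0.324059] / 0.604101 = 1.363297
d₂ = d₁ − σ√T = 1.363297 − 0.604101 = 0.759196
N(d₁) = 0.913606,  N(d₂) = 0.776132,  e^(−rT) = 0.867978
E₀ = V₀·N(d₁) − D·e^(−rT)·N(d₂)
   = 208.8843·0.913606 − 126.7567·0.867978·0.776132 = 105.446259

E0=105.4463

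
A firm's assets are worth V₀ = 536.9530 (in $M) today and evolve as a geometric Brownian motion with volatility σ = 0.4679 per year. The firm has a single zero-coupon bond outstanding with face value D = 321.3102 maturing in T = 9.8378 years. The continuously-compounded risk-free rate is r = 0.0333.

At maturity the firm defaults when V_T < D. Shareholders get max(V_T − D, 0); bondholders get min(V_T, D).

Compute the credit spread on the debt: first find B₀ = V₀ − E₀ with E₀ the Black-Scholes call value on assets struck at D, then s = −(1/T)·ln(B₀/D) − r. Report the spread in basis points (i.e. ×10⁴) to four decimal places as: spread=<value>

spread=425.5818

d₁ = [ln(V₀/D) + (r + σ²/2)T] / (σ√T)
   = [ln(536.9530/321.3102) + (0.0333 + 0.5·0.4679²)·9.8378] / (0.4679·√9.8378)
   = [0.513504 + 1.404496] / 1.467581 = 1.306912
d₂ = d₁ − σ√T = 1.306912 − 1.467581 = -0.160669
N(d₁) = 0.904379,  N(d₂) = 0.436177,  e^(−rT) = 0.720652
E₀ = V₀·N(d₁) − D·e^(−rT)·N(d₂)
   = 536.9530·0.904379 − 321.3102·0.720652·0.436177 = 384.610791
B₀ = V₀ − E₀ = 536.9530 − 384.610791 = 152.342209
spread = −(1/T)·ln(B₀/D) − r = −(1/9.8378)·ln(152.342209/321.3102) − 0.0333 = 0.04255818
in basis points: 0.04255818 × 10⁴ = 425.5818 bp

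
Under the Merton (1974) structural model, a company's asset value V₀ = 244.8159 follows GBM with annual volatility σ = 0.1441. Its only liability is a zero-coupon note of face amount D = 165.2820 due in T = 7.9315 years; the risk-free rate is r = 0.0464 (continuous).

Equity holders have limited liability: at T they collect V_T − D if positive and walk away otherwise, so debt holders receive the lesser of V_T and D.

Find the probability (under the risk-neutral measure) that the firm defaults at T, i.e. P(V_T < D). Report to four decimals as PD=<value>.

d₁ = [ln(V₀/D) + (r + σ²/2)T] / (σ√T)
   = [ln(244.8159/165.2820) + (0.0464 + 0.5·0.1441²)·7.9315] / (0.1441·√7.9315)
   = [0.392853 + 0.450370] / 0.405828 = 2.077786
d₂ = d₁ − σ√T = 2.077786 − 0.405828 = 1.671958
risk-neutral PD = N(−d₂) = N(-1.671958) = 0.047266

PD=0.0473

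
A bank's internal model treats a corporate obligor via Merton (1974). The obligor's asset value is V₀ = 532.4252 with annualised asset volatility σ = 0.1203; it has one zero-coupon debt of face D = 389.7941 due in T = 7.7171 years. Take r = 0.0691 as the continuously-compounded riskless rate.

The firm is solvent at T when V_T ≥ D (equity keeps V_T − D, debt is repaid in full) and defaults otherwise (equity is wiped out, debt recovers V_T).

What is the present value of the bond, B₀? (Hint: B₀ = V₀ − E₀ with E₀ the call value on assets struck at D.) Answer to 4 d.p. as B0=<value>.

B0=228.4787

d₁ = [ln(V₀/D) + (r + σ²/2)T] / (σ√T)
   = [ln(532.4252/389.7941) + (0.0691 + 0.5·0.1203²)·7.7171] / (0.1203·√7.7171)
   = [0.311824 + 0.589093] / 0.334189 = 2.695826
d₂ = d₁ − σ√T = 2.695826 − 0.334189 = 2.361637
N(d₁) = 0.996489,  N(d₂) = 0.990903,  e^(−rT) = 0.586694
E₀ = V₀·N(d₁) − D·e^(−rT)·N(d₂)
   = 532.4252·0.996489 − 389.7941·0.586694·0.990903 = 303.946528
B₀ = V₀ − E₀ = 532.4252 − 303.946528 = 228.478672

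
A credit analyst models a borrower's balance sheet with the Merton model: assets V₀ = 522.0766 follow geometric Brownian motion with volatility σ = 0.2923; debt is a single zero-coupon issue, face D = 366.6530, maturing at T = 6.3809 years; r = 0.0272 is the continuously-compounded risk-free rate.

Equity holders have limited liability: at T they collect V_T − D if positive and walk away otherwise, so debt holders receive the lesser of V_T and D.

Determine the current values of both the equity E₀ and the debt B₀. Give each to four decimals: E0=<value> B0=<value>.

d₁ = [ln(V₀/D) + (r + σ²/2)T] / (σ√T)
   = [ln(522.0766/366.6530) + (0.0272 + 0.5·0.2923²)·6.3809] / (0.2923·√6.3809)
   = [0.353398 + 0.446150] / 0.738363 = 1.082867
d₂ = d₁ − σ√T = 1.082867 − 0.738363 = 0.344504
N(d₁) = 0.860566,  N(d₂) = 0.634766,  e^(−rT) = 0.840666
E₀ = V₀·N(d₁) − D·e^(−rT)·N(d₂)
   = 522.0766·0.860566 − 366.6530·0.840666·0.634766 = 253.625658
B₀ = V₀ − E₀ = 522.0766 − 253.625658 = 268.450942

E0=253.6257 B0=268.4509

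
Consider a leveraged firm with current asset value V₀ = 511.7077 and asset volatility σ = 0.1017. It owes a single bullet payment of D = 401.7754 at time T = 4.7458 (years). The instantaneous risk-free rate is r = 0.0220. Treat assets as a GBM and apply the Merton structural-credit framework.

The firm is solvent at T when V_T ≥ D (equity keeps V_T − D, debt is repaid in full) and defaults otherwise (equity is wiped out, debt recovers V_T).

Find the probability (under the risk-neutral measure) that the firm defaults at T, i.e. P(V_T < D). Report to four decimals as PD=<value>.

d₁ = [ln(V₀/D) + (r + σ²/2)T] / (σ√T)
   = [ln(511.7077/401.7754) + (0.0220 + 0.5·0.1017²)·4.7458] / (0.1017·√4.7458)
   = [0.241860 + 0.128950] / 0.221552 = 1.673696
d₂ = d₁ − σ√T = 1.673696 − 0.221552 = 1.452144
risk-neutral PD = N(−d₂) = N(-1.452144) = 0.073231

PD=0.0732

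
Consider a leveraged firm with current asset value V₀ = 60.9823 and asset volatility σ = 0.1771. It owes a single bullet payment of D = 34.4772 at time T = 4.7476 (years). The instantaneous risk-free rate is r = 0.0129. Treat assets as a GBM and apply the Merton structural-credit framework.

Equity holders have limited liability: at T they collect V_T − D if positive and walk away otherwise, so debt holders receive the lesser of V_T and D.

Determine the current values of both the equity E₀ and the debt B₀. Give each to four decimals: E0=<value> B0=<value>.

E0=28.9139 B0=32.0684

d₁ = [ln(V₀/D) + (r + σ²/2)T] / (σ√T)
   = [ln(60.9823/34.4772) + (0.0129 + 0.5·0.1771²)·4.7476] / (0.1771·√4.7476)
   = [0.570285 + 0.135697] / 0.385883 = 1.829524
d₂ = d₁ − σ√T = 1.829524 − 0.385883 = 1.443641
N(d₁) = 0.966339,  N(d₂) = 0.925580,  e^(−rT) = 0.940594
E₀ = V₀·N(d₁) − D·e^(−rT)·N(d₂)
   = 60.9823·0.966339 − 34.4772·0.940594·0.925580 = 28.913933
B₀ = V₀ − E₀ = 60.9823 − 28.913933 = 32.068367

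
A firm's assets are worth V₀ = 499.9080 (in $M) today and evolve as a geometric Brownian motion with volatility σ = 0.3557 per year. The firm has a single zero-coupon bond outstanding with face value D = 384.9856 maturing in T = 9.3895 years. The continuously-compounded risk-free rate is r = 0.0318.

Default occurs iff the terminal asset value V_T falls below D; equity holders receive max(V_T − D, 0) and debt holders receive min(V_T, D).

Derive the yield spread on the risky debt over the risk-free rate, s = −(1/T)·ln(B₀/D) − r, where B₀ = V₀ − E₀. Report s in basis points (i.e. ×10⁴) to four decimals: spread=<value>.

d₁ = [ln(V₀/D) + (r + σ²/2)T] / (σ√T)
   = [ln(499.9080/384.9856) + (0.0318 + 0.5·0.3557²)·9.3895] / (0.3557·√9.3895)
   = [0.261218 + 0.892578] / 1.089946 = 1.058580
d₂ = d₁ − σ√T = 1.058580 − 1.089946 = -0.031366
N(d₁) = 0.855105,  N(d₂) = 0.487489,  e^(−rT) = 0.741866
E₀ = V₀·N(d₁) − D·e^(−rT)·N(d₂)
   = 499.9080·0.855105 − 384.9856·0.741866·0.487489 = 288.242937
B₀ = V₀ − E₀ = 499.9080 − 288.242937 = 211.665063
spread = −(1/T)·ln(B₀/D) − r = −(1/9.3895)·ln(211.665063/384.9856) − 0.0318 = 0.03190955
in basis points: 0.03190955 × 10⁴ = 319.0955 bp

spread=319.0955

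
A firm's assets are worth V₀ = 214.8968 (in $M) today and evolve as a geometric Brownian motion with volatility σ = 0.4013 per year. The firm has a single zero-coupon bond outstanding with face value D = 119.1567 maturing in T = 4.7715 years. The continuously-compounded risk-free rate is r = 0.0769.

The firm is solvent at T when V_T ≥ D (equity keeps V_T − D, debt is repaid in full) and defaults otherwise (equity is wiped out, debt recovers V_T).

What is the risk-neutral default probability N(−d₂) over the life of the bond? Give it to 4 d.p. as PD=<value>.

d₁ = [ln(V₀/D) + (r + σ²/2)T] / (σ√T)
   = [ln(214.8968/119.1567) + (0.0769 + 0.5·0.4013²)·4.7715] / (0.4013·√4.7715)
   = [0.589718 + 0.751134] / 0.876590 = 1.529622
d₂ = d₁ − σ√T = 1.529622 − 0.876590 = 0.653032
risk-neutral PD = N(−d₂) = N(-0.653032) = 0.256868

PD=0.2569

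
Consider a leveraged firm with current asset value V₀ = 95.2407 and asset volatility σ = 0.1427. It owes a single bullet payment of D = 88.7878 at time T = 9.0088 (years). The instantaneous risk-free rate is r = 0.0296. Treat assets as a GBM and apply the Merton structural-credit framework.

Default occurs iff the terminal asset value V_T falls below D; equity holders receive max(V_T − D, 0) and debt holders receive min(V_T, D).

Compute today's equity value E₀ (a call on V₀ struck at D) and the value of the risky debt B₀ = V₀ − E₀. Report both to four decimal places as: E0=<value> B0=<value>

d₁ = [ln(V₀/D) + (r + σ²/2)T] / (σ√T)
   = [ln(95.2407/88.7878) + (0.0296 + 0.5·0.1427²)·9.0088] / (0.1427·√9.0088)
   = [0.070158 + 0.358385] / 0.428309 = 1.000546
d₂ = d₁ − σ√T = 1.000546 − 0.428309 = 0.572237
N(d₁) = 0.841477,  N(d₂) = 0.716419,  e^(−rT) = 0.765933
E₀ = V₀·N(d₁) − D·e^(−rT)·N(d₂)
   = 95.2407·0.841477 − 88.7878·0.765933·0.716419 = 31.422386
B₀ = V₀ − E₀ = 95.2407 − 31.422386 = 63.818314

E0=31.4224 B0=63.8183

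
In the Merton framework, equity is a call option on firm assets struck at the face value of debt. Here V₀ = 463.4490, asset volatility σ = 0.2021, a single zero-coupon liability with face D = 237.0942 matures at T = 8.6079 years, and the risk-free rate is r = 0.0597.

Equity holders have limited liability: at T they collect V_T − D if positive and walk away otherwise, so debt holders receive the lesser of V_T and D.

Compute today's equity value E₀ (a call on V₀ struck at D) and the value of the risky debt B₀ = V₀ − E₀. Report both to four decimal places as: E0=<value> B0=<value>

E0=322.8848 B0=140.5642

d₁ = [ln(V₀/D) + (r + σ²/2)T] / (σ√T)
   = [ln(463.4490/237.0942) + (0.0597 + 0.5·0.2021²)·8.6079] / (0.2021·√8.6079)
   = [0.670239 + 0.689684] / 0.592946 = 2.293503
d₂ = d₁ − σ√T = 2.293503 − 0.592946 = 1.700557
N(d₁) = 0.989090,  N(d₂) = 0.955487,  e^(−rT) = 0.598163
E₀ = V₀·N(d₁) − D·e^(−rT)·N(d₂)
   = 463.4490·0.989090 − 237.0942·0.598163·0.955487 = 322.884850
B₀ = V₀ − E₀ = 463.4490 − 322.884850 = 140.564150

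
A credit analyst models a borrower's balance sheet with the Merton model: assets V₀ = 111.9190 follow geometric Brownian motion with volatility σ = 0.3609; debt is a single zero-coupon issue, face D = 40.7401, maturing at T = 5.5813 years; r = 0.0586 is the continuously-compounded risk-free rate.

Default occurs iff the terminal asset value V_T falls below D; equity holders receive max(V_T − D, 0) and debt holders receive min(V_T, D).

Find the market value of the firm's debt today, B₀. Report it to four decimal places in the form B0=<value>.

d₁ = [ln(V₀/D) + (r + σ²/2)T] / (σ√T)
   = [ln(111.9190/40.7401) + (0.0586 + 0.5·0.3609²)·5.5813] / (0.3609·√5.5813)
   = [1.010563 + 0.690543] / 0.852618 = 1.995155
d₂ = d₁ − σ√T = 1.995155 − 0.852618 = 1.142537
N(d₁) = 0.976987,  N(d₂) = 0.873385,  e^(−rT) = 0.721037
E₀ = V₀·N(d₁) − D·e^(−rT)·N(d₂)
   = 111.9190·0.976987 − 40.7401·0.721037·0.873385 = 83.687618
B₀ = V₀ − E₀ = 111.9190 − 83.687618 = 28.231382

B0=28.2314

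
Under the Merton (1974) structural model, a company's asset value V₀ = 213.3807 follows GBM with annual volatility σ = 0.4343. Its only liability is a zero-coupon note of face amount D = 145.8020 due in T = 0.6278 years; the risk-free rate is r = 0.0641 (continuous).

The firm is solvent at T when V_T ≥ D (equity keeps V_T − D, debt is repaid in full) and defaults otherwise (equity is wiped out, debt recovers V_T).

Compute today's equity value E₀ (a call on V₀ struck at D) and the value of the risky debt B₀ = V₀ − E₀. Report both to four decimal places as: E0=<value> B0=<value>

d₁ = [ln(V₀/D) + (r + σ²/2)T] / (σ√T)
   = [ln(213.3807/145.8020) + (0.0641 + 0.5·0.4343²)·0.6278] / (0.4343·√0.6278)
   = [0.380828 + 0.099449] / 0.344113 = 1.395698
d₂ = d₁ − σ√T = 1.395698 − 0.344113 = 1.051585
N(d₁) = 0.918597,  N(d₂) = 0.853505,  e^(−rT) = 0.960557
E₀ = V₀·N(d₁) − D·e^(−rT)·N(d₂)
   = 213.3807·0.918597 − 145.8020·0.960557·0.853505 = 76.476575
B₀ = V₀ − E₀ = 213.3807 − 76.476575 = 136.904125

E0=76.4766 B0=136.9041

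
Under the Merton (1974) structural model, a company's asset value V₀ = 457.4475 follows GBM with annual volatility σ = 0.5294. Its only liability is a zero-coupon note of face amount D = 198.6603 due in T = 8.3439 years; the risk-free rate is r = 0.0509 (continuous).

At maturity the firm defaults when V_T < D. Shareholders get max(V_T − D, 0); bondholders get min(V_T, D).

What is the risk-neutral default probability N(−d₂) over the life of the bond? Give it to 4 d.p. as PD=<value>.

d₁ = [ln(V₀/D) + (r + σ²/2)T] / (σ√T)
   = [ln(457.4475/198.6603) + (0.0509 + 0.5·0.5294²)·8.3439] / (0.5294·√8.3439)
   = [0.834066 + 1.593953] / 1.529215 = 1.587756
d₂ = d₁ − σ√T = 1.587756 − 1.529215 = 0.058541
risk-neutral PD = N(−d₂) = N(-0.058541) = 0.476659

PD=0.4767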